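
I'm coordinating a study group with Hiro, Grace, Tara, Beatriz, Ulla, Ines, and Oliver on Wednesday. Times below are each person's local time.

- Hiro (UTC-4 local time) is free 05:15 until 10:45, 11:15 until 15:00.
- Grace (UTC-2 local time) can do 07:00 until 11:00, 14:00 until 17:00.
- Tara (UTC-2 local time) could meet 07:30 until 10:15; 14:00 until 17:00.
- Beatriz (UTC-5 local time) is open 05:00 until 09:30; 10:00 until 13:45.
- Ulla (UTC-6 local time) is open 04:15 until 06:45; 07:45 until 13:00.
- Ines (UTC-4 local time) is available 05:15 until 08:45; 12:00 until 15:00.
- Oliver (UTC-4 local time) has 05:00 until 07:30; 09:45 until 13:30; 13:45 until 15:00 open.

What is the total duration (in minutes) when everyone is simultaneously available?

225

Hiro in UTC: 09:15-14:45, 15:15-19:00 (add 4h to convert from UTC-4).
Grace in UTC: 09:00-13:00, 16:00-19:00 (add 2h to convert from UTC-2).
Tara in UTC: 09:30-12:15, 16:00-19:00 (add 2h to convert from UTC-2).
Beatriz in UTC: 10:00-14:30, 15:00-18:45 (add 5h to convert from UTC-5).
Ulla in UTC: 10:15-12:45, 13:45-19:00 (add 6h to convert from UTC-6).
Ines in UTC: 09:15-12:45, 16:00-19:00 (add 4h to convert from UTC-4).
Oliver in UTC: 09:00-11:30, 13:45-17:30, 17:45-19:00 (add 4h to convert from UTC-4).
Hiro ∩ Grace: 09:15-13:00, 16:00-19:00.
Hiro ∩ Grace ∩ Tara: 09:30-12:15, 16:00-19:00.
Hiro ∩ Grace ∩ Tara ∩ Beatriz: 10:00-12:15, 16:00-18:45.
Hiro ∩ Grace ∩ Tara ∩ Beatriz ∩ Ulla: 10:15-12:15, 16:00-18:45.
Hiro ∩ Grace ∩ Tara ∩ Beatriz ∩ Ulla ∩ Ines: 10:15-12:15, 16:00-18:45.
Hiro ∩ Grace ∩ Tara ∩ Beatriz ∩ Ulla ∩ Ines ∩ Oliver: 10:15-11:30, 16:00-17:30, 17:45-18:45.
Summing the common windows: 75 + 90 + 60 = 225 minutes.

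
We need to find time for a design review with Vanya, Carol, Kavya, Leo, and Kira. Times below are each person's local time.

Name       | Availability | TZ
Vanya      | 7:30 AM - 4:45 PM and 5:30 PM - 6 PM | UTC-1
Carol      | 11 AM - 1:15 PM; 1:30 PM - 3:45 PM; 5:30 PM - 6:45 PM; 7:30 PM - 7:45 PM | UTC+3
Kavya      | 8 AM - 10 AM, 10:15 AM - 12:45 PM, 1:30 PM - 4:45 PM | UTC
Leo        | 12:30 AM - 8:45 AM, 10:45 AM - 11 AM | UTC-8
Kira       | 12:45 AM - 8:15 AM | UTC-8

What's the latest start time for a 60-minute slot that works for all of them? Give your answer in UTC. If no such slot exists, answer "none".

14:45

Vanya in UTC: 08:30-17:45, 18:30-19:00 (add 1h to convert from UTC-1).
Carol in UTC: 08:00-10:15, 10:30-12:45, 14:30-15:45, 16:30-16:45 (subtract 3h to convert from UTC+3).
Kavya in UTC: 08:00-10:00, 10:15-12:45, 13:30-16:45.
Leo in UTC: 08:30-16:45, 18:45-19:00 (add 8h to convert from UTC-8).
Kira in UTC: 08:45-16:15 (add 8h to convert from UTC-8).
Vanya ∩ Carol: 08:30-10:15, 10:30-12:45, 14:30-15:45, 16:30-16:45.
Vanya ∩ Carol ∩ Kavya: 08:30-10:00, 10:30-12:45, 14:30-15:45, 16:30-16:45.
Vanya ∩ Carol ∩ Kavya ∩ Leo: 08:30-10:00, 10:30-12:45, 14:30-15:45, 16:30-16:45.
Vanya ∩ Carol ∩ Kavya ∩ Leo ∩ Kira: 08:45-10:00, 10:30-12:45, 14:30-15:45.
So the common availability across everyone is 08:45-10:00, 10:30-12:45, 14:30-15:45.
The last common window of at least 60 minutes is 14:30-15:45; a 60-minute meeting can start as late as 14:45 and still end by 15:45.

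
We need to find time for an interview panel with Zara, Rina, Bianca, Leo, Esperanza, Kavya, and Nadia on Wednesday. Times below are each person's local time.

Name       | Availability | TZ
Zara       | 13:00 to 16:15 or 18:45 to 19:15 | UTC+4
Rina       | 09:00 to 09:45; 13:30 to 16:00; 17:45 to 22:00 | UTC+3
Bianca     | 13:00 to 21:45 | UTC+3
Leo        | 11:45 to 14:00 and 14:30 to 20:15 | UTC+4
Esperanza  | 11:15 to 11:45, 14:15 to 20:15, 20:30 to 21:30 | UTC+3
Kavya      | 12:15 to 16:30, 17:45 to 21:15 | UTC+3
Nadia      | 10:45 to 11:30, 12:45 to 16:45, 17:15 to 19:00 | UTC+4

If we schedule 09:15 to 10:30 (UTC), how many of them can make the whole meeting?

3

Zara in UTC: 09:00-12:15, 14:45-15:15 (subtract 4h to convert from UTC+4).
Rina in UTC: 06:00-06:45, 10:30-13:00, 14:45-19:00 (subtract 3h to convert from UTC+3).
Bianca in UTC: 10:00-18:45 (subtract 3h to convert from UTC+3).
Leo in UTC: 07:45-10:00, 10:30-16:15 (subtract 4h to convert from UTC+4).
Esperanza in UTC: 08:15-08:45, 11:15-17:15, 17:30-18:30 (subtract 3h to convert from UTC+3).
Kavya in UTC: 09:15-13:30, 14:45-18:15 (subtract 3h to convert from UTC+3).
Nadia in UTC: 06:45-07:30, 08:45-12:45, 13:15-15:00 (subtract 4h to convert from UTC+4).
Zara, Kavya, and Nadia can make the full 09:15-10:30 slot — that's 3.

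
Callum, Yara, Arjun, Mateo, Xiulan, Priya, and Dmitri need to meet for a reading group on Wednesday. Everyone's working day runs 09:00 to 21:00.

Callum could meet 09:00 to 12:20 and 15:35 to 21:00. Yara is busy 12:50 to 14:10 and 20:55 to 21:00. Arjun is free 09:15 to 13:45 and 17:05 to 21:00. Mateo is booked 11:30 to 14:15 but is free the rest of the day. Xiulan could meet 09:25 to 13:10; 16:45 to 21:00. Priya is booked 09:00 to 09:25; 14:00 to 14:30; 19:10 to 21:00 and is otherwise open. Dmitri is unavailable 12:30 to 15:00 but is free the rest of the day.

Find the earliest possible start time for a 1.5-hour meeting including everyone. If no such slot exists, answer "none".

Callum free: 09:00-12:20, 15:35-21:00.
Yara free: 09:00-12:50, 14:10-20:55 (invert busy blocks within the working day).
Arjun free: 09:15-13:45, 17:05-21:00.
Mateo free: 09:00-11:30, 14:15-21:00 (invert busy blocks within the working day).
Xiulan free: 09:25-13:10, 16:45-21:00.
Priya free: 09:25-14:00, 14:30-19:10 (invert busy blocks within the working day).
Dmitri free: 09:00-12:30, 15:00-21:00 (invert busy blocks within the working day).
Callum ∩ Yara: 09:00-12:20, 15:35-20:55.
Callum ∩ Yara ∩ Arjun: 09:15-12:20, 17:05-20:55.
Callum ∩ Yara ∩ Arjun ∩ Mateo: 09:15-11:30, 17:05-20:55.
Callum ∩ Yara ∩ Arjun ∩ Mateo ∩ Xiulan: 09:25-11:30, 17:05-20:55.
Callum ∩ Yara ∩ Arjun ∩ Mateo ∩ Xiulan ∩ Priya: 09:25-11:30, 17:05-19:10.
Callum ∩ Yara ∩ Arjun ∩ Mateo ∩ Xiulan ∩ Priya ∩ Dmitri: 09:25-11:30, 17:05-19:10.
The first common window of at least 90 minutes is 09:25-11:30, so the earliest start is 09:25.

09:25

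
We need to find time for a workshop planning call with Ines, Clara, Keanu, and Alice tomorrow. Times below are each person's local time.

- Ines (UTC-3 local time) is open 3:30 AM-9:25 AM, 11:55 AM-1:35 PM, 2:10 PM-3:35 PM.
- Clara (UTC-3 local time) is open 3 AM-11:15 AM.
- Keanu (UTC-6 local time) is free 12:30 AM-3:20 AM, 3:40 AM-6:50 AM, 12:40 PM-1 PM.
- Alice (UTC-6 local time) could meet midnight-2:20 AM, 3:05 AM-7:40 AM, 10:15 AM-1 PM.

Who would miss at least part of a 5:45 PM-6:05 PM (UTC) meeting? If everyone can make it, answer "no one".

Clara, Keanu

Ines in UTC: 06:30-12:25, 14:55-16:35, 17:10-18:35 (add 3h to convert from UTC-3).
Clara in UTC: 06:00-14:15 (add 3h to convert from UTC-3).
Keanu in UTC: 06:30-09:20, 09:40-12:50, 18:40-19:00 (add 6h to convert from UTC-6).
Alice in UTC: 06:00-08:20, 09:05-13:40, 16:15-19:00 (add 6h to convert from UTC-6).
Ines: free for 17:45-18:05. Clara: not fully free for 17:45-18:05. Keanu: not fully free for 17:45-18:05. Alice: free for 17:45-18:05.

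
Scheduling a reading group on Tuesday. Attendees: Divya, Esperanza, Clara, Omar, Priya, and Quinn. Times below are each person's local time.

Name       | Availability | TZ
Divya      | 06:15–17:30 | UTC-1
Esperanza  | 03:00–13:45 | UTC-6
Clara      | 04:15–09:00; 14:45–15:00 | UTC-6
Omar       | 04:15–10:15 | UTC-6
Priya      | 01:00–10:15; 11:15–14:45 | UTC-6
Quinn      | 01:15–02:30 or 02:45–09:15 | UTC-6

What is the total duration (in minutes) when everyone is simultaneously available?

285

Divya in UTC: 07:15-18:30 (add 1h to convert from UTC-1).
Esperanza in UTC: 09:00-19:45 (add 6h to convert from UTC-6).
Clara in UTC: 10:15-15:00, 20:45-21:00 (add 6h to convert from UTC-6).
Omar in UTC: 10:15-16:15 (add 6h to convert from UTC-6).
Priya in UTC: 07:00-16:15, 17:15-20:45 (add 6h to convert from UTC-6).
Quinn in UTC: 07:15-08:30, 08:45-15:15 (add 6h to convert from UTC-6).
Divya ∩ Esperanza: 09:00-18:30.
Divya ∩ Esperanza ∩ Clara: 10:15-15:00.
Divya ∩ Esperanza ∩ Clara ∩ Omar: 10:15-15:00.
Divya ∩ Esperanza ∩ Clara ∩ Omar ∩ Priya: 10:15-15:00.
Divya ∩ Esperanza ∩ Clara ∩ Omar ∩ Priya ∩ Quinn: 10:15-15:00.
That's a single block of 285 minutes.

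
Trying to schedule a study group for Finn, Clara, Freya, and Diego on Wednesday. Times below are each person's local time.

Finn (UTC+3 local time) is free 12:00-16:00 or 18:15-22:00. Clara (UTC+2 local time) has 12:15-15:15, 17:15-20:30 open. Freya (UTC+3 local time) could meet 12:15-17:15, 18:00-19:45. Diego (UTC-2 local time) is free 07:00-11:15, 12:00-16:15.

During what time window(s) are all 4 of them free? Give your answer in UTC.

Finn in UTC: 09:00-13:00, 15:15-19:00 (subtract 3h to convert from UTC+3).
Clara in UTC: 10:15-13:15, 15:15-18:30 (subtract 2h to convert from UTC+2).
Freya in UTC: 09:15-14:15, 15:00-16:45 (subtract 3h to convert from UTC+3).
Diego in UTC: 09:00-13:15, 14:00-18:15 (add 2h to convert from UTC-2).
Finn ∩ Clara: 10:15-13:00, 15:15-18:30.
Finn ∩ Clara ∩ Freya: 10:15-13:00, 15:15-16:45.
Finn ∩ Clara ∩ Freya ∩ Diego: 10:15-13:00, 15:15-16:45.

10:15-13:00, 15:15-16:45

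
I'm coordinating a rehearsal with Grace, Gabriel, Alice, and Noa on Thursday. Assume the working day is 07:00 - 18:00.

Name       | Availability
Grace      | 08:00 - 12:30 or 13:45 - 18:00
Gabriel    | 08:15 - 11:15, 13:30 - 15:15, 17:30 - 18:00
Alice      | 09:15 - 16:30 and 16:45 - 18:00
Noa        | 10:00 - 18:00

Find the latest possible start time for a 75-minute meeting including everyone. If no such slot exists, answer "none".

Grace ∩ Gabriel: 08:15-11:15, 13:45-15:15, 17:30-18:00.
Grace ∩ Gabriel ∩ Alice: 09:15-11:15, 13:45-15:15, 17:30-18:00.
Grace ∩ Gabriel ∩ Alice ∩ Noa: 10:00-11:15, 13:45-15:15, 17:30-18:00.
The last common window of at least 75 minutes is 13:45-15:15; a 75-minute meeting can start as late as 14:00 and still end by 15:15.

14:00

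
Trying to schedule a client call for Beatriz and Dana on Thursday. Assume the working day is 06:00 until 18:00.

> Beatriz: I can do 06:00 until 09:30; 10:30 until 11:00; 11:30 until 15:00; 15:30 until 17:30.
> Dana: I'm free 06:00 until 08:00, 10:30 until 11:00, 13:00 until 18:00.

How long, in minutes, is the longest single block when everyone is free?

120

Beatriz ∩ Dana: 06:00-08:00, 10:30-11:00, 13:00-15:00, 15:30-17:30.
The longest is 06:00-08:00 at 120 minutes.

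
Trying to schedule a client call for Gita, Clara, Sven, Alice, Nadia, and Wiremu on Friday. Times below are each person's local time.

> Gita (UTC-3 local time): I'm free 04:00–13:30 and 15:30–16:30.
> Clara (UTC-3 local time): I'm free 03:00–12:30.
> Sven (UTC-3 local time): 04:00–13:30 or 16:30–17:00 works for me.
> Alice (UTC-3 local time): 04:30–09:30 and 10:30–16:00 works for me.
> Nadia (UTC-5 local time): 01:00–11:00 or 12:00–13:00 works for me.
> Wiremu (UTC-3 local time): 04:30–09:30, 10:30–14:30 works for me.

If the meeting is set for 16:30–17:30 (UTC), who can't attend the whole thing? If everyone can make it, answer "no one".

Gita in UTC: 07:00-16:30, 18:30-19:30 (add 3h to convert from UTC-3).
Clara in UTC: 06:00-15:30 (add 3h to convert from UTC-3).
Sven in UTC: 07:00-16:30, 19:30-20:00 (add 3h to convert from UTC-3).
Alice in UTC: 07:30-12:30, 13:30-19:00 (add 3h to convert from UTC-3).
Nadia in UTC: 06:00-16:00, 17:00-18:00 (add 5h to convert from UTC-5).
Wiremu in UTC: 07:30-12:30, 13:30-17:30 (add 3h to convert from UTC-3).
Gita: not fully free for 16:30-17:30. Clara: not fully free for 16:30-17:30. Sven: not fully free for 16:30-17:30. Alice: free for 16:30-17:30. Nadia: not fully free for 16:30-17:30. Wiremu: free for 16:30-17:30.

Clara, Gita, Nadia, Sven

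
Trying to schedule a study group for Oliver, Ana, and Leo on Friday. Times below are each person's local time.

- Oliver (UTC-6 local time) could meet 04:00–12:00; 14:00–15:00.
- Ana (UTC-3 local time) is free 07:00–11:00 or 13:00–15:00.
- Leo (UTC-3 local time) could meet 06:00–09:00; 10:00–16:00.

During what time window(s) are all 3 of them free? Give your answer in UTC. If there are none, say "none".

10:00-12:00, 13:00-14:00, 16:00-18:00

Oliver in UTC: 10:00-18:00, 20:00-21:00 (add 6h to convert from UTC-6).
Ana in UTC: 10:00-14:00, 16:00-18:00 (add 3h to convert from UTC-3).
Leo in UTC: 09:00-12:00, 13:00-19:00 (add 3h to convert from UTC-3).
Oliver ∩ Ana: 10:00-14:00, 16:00-18:00.
Oliver ∩ Ana ∩ Leo: 10:00-12:00, 13:00-14:00, 16:00-18:00.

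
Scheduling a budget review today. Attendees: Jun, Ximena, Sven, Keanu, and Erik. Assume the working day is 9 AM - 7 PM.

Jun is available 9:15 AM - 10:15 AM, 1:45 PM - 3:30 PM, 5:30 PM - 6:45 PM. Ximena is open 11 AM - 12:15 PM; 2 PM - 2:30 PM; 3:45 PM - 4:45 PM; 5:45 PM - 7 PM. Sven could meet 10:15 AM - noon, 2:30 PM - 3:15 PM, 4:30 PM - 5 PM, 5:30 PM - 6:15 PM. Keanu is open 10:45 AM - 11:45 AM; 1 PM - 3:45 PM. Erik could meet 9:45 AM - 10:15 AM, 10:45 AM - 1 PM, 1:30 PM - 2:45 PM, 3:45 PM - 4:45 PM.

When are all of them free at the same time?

Jun ∩ Ximena: 14:00-14:30, 17:45-18:45.
Jun ∩ Ximena ∩ Sven: 17:45-18:15.
Jun ∩ Ximena ∩ Sven ∩ Keanu: ∅.
Jun ∩ Ximena ∩ Sven ∩ Keanu ∩ Erik: ∅.
There is no time when everyone is free.

none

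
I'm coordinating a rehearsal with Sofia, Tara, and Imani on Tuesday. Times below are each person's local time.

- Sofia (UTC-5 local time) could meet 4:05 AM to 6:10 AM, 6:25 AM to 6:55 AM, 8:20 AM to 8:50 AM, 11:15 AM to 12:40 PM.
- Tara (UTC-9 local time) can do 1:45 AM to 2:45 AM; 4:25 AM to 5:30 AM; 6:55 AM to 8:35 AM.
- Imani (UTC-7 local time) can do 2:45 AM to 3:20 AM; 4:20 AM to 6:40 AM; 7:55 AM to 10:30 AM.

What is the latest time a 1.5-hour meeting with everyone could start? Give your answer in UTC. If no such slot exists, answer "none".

Sofia in UTC: 09:05-11:10, 11:25-11:55, 13:20-13:50, 16:15-17:40 (add 5h to convert from UTC-5).
Tara in UTC: 10:45-11:45, 13:25-14:30, 15:55-17:35 (add 9h to convert from UTC-9).
Imani in UTC: 09:45-10:20, 11:20-13:40, 14:55-17:30 (add 7h to convert from UTC-7).
Sofia ∩ Tara: 10:45-11:10, 11:25-11:45, 13:25-13:50, 16:15-17:35.
Sofia ∩ Tara ∩ Imani: 11:25-11:45, 13:25-13:40, 16:15-17:30.
No common window is at least 90 minutes long.

none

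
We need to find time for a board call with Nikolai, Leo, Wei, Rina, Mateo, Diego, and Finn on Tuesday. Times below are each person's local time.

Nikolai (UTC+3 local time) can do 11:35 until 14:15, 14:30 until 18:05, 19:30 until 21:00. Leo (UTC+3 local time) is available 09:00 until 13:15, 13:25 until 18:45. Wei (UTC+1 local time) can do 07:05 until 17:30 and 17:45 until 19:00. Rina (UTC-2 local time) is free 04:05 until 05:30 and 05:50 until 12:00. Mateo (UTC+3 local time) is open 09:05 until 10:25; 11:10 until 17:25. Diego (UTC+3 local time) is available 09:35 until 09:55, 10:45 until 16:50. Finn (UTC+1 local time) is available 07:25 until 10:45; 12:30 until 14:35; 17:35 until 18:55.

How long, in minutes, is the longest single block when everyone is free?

125

Nikolai in UTC: 08:35-11:15, 11:30-15:05, 16:30-18:00 (subtract 3h to convert from UTC+3).
Leo in UTC: 06:00-10:15, 10:25-15:45 (subtract 3h to convert from UTC+3).
Wei in UTC: 06:05-16:30, 16:45-18:00 (subtract 1h to convert from UTC+1).
Rina in UTC: 06:05-07:30, 07:50-14:00 (add 2h to convert from UTC-2).
Mateo in UTC: 06:05-07:25, 08:10-14:25 (subtract 3h to convert from UTC+3).
Diego in UTC: 06:35-06:55, 07:45-13:50 (subtract 3h to convert from UTC+3).
Finn in UTC: 06:25-09:45, 11:30-13:35, 16:35-17:55 (subtract 1h to convert from UTC+1).
Nikolai ∩ Leo: 08:35-10:15, 10:25-11:15, 11:30-15:05.
Nikolai ∩ Leo ∩ Wei: 08:35-10:15, 10:25-11:15, 11:30-15:05.
Nikolai ∩ Leo ∩ Wei ∩ Rina: 08:35-10:15, 10:25-11:15, 11:30-14:00.
Nikolai ∩ Leo ∩ Wei ∩ Rina ∩ Mateo: 08:35-10:15, 10:25-11:15, 11:30-14:00.
Nikolai ∩ Leo ∩ Wei ∩ Rina ∩ Mateo ∩ Diego: 08:35-10:15, 10:25-11:15, 11:30-13:50.
Nikolai ∩ Leo ∩ Wei ∩ Rina ∩ Mateo ∩ Diego ∩ Finn: 08:35-09:45, 11:30-13:35.
So the common availability across everyone is 08:35-09:45, 11:30-13:35.
The longest is 11:30-13:35 at 125 minutes.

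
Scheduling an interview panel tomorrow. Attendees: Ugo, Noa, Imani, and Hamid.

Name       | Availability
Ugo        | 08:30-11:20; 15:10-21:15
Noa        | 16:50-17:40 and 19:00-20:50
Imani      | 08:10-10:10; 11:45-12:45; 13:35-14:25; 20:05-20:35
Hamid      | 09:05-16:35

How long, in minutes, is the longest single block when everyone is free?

0

Ugo ∩ Noa: 16:50-17:40, 19:00-20:50.
Ugo ∩ Noa ∩ Imani: 20:05-20:35.
Ugo ∩ Noa ∩ Imani ∩ Hamid: ∅.
There is no time when everyone is free.
No common window exists, so the longest block is 0 minutes.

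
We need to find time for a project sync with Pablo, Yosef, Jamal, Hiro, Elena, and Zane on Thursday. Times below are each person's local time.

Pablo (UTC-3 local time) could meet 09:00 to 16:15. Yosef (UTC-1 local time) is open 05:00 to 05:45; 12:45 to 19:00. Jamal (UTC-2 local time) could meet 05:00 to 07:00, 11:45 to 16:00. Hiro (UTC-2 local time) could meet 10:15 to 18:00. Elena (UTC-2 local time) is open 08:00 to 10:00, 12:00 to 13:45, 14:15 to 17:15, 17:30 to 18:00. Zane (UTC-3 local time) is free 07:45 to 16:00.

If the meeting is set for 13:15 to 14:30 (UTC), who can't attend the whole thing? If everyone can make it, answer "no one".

Elena, Jamal, Yosef

Pablo in UTC: 12:00-19:15 (add 3h to convert from UTC-3).
Yosef in UTC: 06:00-06:45, 13:45-20:00 (add 1h to convert from UTC-1).
Jamal in UTC: 07:00-09:00, 13:45-18:00 (add 2h to convert from UTC-2).
Hiro in UTC: 12:15-20:00 (add 2h to convert from UTC-2).
Elena in UTC: 10:00-12:00, 14:00-15:45, 16:15-19:15, 19:30-20:00 (add 2h to convert from UTC-2).
Zane in UTC: 10:45-19:00 (add 3h to convert from UTC-3).
Pablo: free for 13:15-14:30. Yosef: not fully free for 13:15-14:30. Jamal: not fully free for 13:15-14:30. Hiro: free for 13:15-14:30. Elena: not fully free for 13:15-14:30. Zane: free for 13:15-14:30.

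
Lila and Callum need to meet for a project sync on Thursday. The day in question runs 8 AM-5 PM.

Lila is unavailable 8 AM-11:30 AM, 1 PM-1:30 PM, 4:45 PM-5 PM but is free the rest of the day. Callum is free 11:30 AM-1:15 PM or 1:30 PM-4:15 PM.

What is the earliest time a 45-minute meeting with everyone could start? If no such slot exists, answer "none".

11:30

Lila free: 11:30-13:00, 13:30-16:45 (invert busy blocks within the working day).
Callum free: 11:30-13:15, 13:30-16:15.
Lila ∩ Callum: 11:30-13:00, 13:30-16:15.
So the common availability across everyone is 11:30-13:00, 13:30-16:15.
The first common window of at least 45 minutes is 11:30-13:00, so the earliest start is 11:30.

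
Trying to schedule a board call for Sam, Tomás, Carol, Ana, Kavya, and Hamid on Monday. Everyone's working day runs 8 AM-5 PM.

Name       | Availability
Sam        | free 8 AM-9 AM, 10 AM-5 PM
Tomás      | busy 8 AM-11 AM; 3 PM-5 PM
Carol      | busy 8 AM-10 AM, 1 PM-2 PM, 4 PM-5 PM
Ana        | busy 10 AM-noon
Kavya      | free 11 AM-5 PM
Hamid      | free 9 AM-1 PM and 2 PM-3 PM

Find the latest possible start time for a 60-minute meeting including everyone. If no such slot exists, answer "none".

14:00

Sam free: 08:00-09:00, 10:00-17:00.
Tomás free: 11:00-15:00 (invert busy blocks within the working day).
Carol free: 10:00-13:00, 14:00-16:00 (invert busy blocks within the working day).
Ana free: 08:00-10:00, 12:00-17:00 (invert busy blocks within the working day).
Kavya free: 11:00-17:00.
Hamid free: 09:00-13:00, 14:00-15:00.
Sam ∩ Tomás: 11:00-15:00.
Sam ∩ Tomás ∩ Carol: 11:00-13:00, 14:00-15:00.
Sam ∩ Tomás ∩ Carol ∩ Ana: 12:00-13:00, 14:00-15:00.
Sam ∩ Tomás ∩ Carol ∩ Ana ∩ Kavya: 12:00-13:00, 14:00-15:00.
Sam ∩ Tomás ∩ Carol ∩ Ana ∩ Kavya ∩ Hamid: 12:00-13:00, 14:00-15:00.
Those are the intersection windows.
The last common window of at least 60 minutes is 14:00-15:00; a 60-minute meeting can start as late as 14:00 and still end by 15:00.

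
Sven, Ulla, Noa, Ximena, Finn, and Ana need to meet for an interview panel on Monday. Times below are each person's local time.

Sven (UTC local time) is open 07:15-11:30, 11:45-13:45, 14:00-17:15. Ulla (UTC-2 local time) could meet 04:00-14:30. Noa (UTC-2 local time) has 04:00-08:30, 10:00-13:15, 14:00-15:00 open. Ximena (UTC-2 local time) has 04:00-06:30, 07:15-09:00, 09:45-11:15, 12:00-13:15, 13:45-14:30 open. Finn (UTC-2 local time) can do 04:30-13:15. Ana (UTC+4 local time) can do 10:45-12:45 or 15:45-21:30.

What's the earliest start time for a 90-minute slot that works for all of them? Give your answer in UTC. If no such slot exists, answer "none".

Sven in UTC: 07:15-11:30, 11:45-13:45, 14:00-17:15.
Ulla in UTC: 06:00-16:30 (add 2h to convert from UTC-2).
Noa in UTC: 06:00-10:30, 12:00-15:15, 16:00-17:00 (add 2h to convert from UTC-2).
Ximena in UTC: 06:00-08:30, 09:15-11:00, 11:45-13:15, 14:00-15:15, 15:45-16:30 (add 2h to convert from UTC-2).
Finn in UTC: 06:30-15:15 (add 2h to convert from UTC-2).
Ana in UTC: 06:45-08:45, 11:45-17:30 (subtract 4h to convert from UTC+4).
Sven ∩ Ulla: 07:15-11:30, 11:45-13:45, 14:00-16:30.
Sven ∩ Ulla ∩ Noa: 07:15-10:30, 12:00-13:45, 14:00-15:15, 16:00-16:30.
Sven ∩ Ulla ∩ Noa ∩ Ximena: 07:15-08:30, 09:15-10:30, 12:00-13:15, 14:00-15:15, 16:00-16:30.
Sven ∩ Ulla ∩ Noa ∩ Ximena ∩ Finn: 07:15-08:30, 09:15-10:30, 12:00-13:15, 14:00-15:15.
Sven ∩ Ulla ∩ Noa ∩ Ximena ∩ Finn ∩ Ana: 07:15-08:30, 12:00-13:15, 14:00-15:15.
No common window is at least 90 minutes long.

none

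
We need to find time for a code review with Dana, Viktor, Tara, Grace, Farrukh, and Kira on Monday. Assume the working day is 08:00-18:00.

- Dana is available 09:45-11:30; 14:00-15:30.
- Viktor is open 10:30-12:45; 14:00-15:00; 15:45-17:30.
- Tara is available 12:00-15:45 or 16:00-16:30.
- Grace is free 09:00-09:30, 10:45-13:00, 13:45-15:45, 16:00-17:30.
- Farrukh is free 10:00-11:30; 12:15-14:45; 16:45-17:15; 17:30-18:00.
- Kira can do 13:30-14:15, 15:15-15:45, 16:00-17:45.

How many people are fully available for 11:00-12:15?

Viktor and Grace can make the full 11:00-12:15 slot — that's 2.

2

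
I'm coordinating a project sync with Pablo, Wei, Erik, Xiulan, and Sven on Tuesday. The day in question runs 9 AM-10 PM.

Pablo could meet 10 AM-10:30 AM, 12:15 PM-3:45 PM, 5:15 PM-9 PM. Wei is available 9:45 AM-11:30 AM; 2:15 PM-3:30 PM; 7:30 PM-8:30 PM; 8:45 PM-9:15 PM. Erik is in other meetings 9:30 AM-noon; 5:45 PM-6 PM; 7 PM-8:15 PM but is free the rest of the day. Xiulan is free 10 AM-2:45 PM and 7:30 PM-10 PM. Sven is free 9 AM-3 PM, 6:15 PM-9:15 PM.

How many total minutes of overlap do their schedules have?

60

Pablo free: 10:00-10:30, 12:15-15:45, 17:15-21:00.
Wei free: 09:45-11:30, 14:15-15:30, 19:30-20:30, 20:45-21:15.
Erik free: 09:00-09:30, 12:00-17:45, 18:00-19:00, 20:15-22:00 (invert busy blocks within the working day).
Xiulan free: 10:00-14:45, 19:30-22:00.
Sven free: 09:00-15:00, 18:15-21:15.
Pablo ∩ Wei: 10:00-10:30, 14:15-15:30, 19:30-20:30, 20:45-21:00.
Pablo ∩ Wei ∩ Erik: 14:15-15:30, 20:15-20:30, 20:45-21:00.
Pablo ∩ Wei ∩ Erik ∩ Xiulan: 14:15-14:45, 20:15-20:30, 20:45-21:00.
Pablo ∩ Wei ∩ Erik ∩ Xiulan ∩ Sven: 14:15-14:45, 20:15-20:30, 20:45-21:00.
Summing the common windows: 30 + 15 + 15 = 60 minutes.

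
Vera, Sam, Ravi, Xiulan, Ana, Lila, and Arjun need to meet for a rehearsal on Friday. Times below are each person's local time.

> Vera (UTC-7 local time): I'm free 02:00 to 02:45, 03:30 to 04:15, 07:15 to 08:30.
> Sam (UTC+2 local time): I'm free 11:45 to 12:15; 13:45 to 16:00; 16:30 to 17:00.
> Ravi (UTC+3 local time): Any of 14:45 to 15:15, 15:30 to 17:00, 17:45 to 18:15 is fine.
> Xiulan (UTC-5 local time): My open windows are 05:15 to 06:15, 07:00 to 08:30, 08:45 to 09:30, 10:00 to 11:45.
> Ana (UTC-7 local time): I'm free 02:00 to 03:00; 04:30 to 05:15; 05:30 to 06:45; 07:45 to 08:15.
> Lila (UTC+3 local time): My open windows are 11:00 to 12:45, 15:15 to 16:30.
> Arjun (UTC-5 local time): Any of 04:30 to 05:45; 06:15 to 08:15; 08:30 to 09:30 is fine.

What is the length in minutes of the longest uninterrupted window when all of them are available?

Vera in UTC: 09:00-09:45, 10:30-11:15, 14:15-15:30 (add 7h to convert from UTC-7).
Sam in UTC: 09:45-10:15, 11:45-14:00, 14:30-15:00 (subtract 2h to convert from UTC+2).
Ravi in UTC: 11:45-12:15, 12:30-14:00, 14:45-15:15 (subtract 3h to convert from UTC+3).
Xiulan in UTC: 10:15-11:15, 12:00-13:30, 13:45-14:30, 15:00-16:45 (add 5h to convert from UTC-5).
Ana in UTC: 09:00-10:00, 11:30-12:15, 12:30-13:45, 14:45-15:15 (add 7h to convert from UTC-7).
Lila in UTC: 08:00-09:45, 12:15-13:30 (subtract 3h to convert from UTC+3).
Arjun in UTC: 09:30-10:45, 11:15-13:15, 13:30-14:30 (add 5h to convert from UTC-5).
Vera ∩ Sam: 14:30-15:00.
Vera ∩ Sam ∩ Ravi: 14:45-15:00.
Vera ∩ Sam ∩ Ravi ∩ Xiulan: ∅.
Vera ∩ Sam ∩ Ravi ∩ Xiulan ∩ Ana: ∅.
Vera ∩ Sam ∩ Ravi ∩ Xiulan ∩ Ana ∩ Lila: ∅.
Vera ∩ Sam ∩ Ravi ∩ Xiulan ∩ Ana ∩ Lila ∩ Arjun: ∅.
There is no time when everyone is free.
No common window exists, so the longest block is 0 minutes.

0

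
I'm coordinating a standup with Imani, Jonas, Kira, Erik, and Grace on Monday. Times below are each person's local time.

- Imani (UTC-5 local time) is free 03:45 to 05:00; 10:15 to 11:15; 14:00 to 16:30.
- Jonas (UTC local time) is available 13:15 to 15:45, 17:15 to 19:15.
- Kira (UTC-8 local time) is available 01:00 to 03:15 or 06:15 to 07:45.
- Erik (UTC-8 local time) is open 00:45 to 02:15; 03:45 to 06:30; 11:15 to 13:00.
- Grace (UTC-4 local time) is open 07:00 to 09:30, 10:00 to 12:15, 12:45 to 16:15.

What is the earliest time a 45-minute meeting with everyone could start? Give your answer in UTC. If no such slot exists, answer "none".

none

Imani in UTC: 08:45-10:00, 15:15-16:15, 19:00-21:30 (add 5h to convert from UTC-5).
Jonas in UTC: 13:15-15:45, 17:15-19:15.
Kira in UTC: 09:00-11:15, 14:15-15:45 (add 8h to convert from UTC-8).
Erik in UTC: 08:45-10:15, 11:45-14:30, 19:15-21:00 (add 8h to convert from UTC-8).
Grace in UTC: 11:00-13:30, 14:00-16:15, 16:45-20:15 (add 4h to convert from UTC-4).
Imani ∩ Jonas: 15:15-15:45, 19:00-19:15.
Imani ∩ Jonas ∩ Kira: 15:15-15:45.
Imani ∩ Jonas ∩ Kira ∩ Erik: ∅.
Imani ∩ Jonas ∩ Kira ∩ Erik ∩ Grace: ∅.
There is no time when everyone is free.
No common window is at least 45 minutes long.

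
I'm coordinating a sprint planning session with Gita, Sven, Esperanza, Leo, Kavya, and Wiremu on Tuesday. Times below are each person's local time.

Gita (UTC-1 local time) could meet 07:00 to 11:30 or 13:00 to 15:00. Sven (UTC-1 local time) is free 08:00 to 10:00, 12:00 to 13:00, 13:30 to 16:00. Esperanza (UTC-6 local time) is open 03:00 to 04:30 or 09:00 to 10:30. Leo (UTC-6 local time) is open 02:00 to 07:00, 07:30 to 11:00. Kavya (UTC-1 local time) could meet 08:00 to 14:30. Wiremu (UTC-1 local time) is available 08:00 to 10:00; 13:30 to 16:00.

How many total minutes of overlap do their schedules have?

Gita in UTC: 08:00-12:30, 14:00-16:00 (add 1h to convert from UTC-1).
Sven in UTC: 09:00-11:00, 13:00-14:00, 14:30-17:00 (add 1h to convert from UTC-1).
Esperanza in UTC: 09:00-10:30, 15:00-16:30 (add 6h to convert from UTC-6).
Leo in UTC: 08:00-13:00, 13:30-17:00 (add 6h to convert from UTC-6).
Kavya in UTC: 09:00-15:30 (add 1h to convert from UTC-1).
Wiremu in UTC: 09:00-11:00, 14:30-17:00 (add 1h to convert from UTC-1).
Gita ∩ Sven: 09:00-11:00, 14:30-16:00.
Gita ∩ Sven ∩ Esperanza: 09:00-10:30, 15:00-16:00.
Gita ∩ Sven ∩ Esperanza ∩ Leo: 09:00-10:30, 15:00-16:00.
Gita ∩ Sven ∩ Esperanza ∩ Leo ∩ Kavya: 09:00-10:30, 15:00-15:30.
Gita ∩ Sven ∩ Esperanza ∩ Leo ∩ Kavya ∩ Wiremu: 09:00-10:30, 15:00-15:30.
Summing the common windows: 90 + 30 = 120 minutes.

120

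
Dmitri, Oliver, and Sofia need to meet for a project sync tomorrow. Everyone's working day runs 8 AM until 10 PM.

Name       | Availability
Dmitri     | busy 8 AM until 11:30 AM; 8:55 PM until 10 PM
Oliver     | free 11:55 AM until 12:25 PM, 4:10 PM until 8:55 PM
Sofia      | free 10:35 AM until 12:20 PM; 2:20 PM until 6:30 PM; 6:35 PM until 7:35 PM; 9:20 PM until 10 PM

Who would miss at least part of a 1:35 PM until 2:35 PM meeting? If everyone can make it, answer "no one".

Dmitri free: 11:30-20:55 (invert busy blocks within the working day).
Oliver free: 11:55-12:25, 16:10-20:55.
Sofia free: 10:35-12:20, 14:20-18:30, 18:35-19:35, 21:20-22:00.
Dmitri: free for 13:35-14:35. Oliver: not fully free for 13:35-14:35. Sofia: not fully free for 13:35-14:35.

Oliver, Sofia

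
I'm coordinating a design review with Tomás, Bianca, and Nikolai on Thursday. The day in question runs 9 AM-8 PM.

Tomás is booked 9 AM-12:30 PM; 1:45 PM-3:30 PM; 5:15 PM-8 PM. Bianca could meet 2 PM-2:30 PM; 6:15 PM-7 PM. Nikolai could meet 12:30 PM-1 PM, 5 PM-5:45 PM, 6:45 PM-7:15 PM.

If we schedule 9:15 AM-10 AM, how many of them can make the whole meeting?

0

Tomás free: 12:30-13:45, 15:30-17:15 (invert busy blocks within the working day).
Bianca free: 14:00-14:30, 18:15-19:00.
Nikolai free: 12:30-13:00, 17:00-17:45, 18:45-19:15.
nobody can make the full 09:15-10:00 slot — that's 0.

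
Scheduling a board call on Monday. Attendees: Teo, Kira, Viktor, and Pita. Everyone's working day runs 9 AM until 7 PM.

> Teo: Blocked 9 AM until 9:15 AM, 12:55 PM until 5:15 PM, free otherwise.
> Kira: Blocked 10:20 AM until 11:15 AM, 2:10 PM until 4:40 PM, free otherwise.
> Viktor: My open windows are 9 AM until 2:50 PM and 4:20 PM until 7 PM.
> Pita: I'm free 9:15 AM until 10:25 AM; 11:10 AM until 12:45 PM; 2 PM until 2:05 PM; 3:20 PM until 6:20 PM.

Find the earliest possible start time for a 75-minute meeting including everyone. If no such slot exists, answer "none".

11:15

Teo free: 09:15-12:55, 17:15-19:00 (invert busy blocks within the working day).
Kira free: 09:00-10:20, 11:15-14:10, 16:40-19:00 (invert busy blocks within the working day).
Viktor free: 09:00-14:50, 16:20-19:00.
Pita free: 09:15-10:25, 11:10-12:45, 14:00-14:05, 15:20-18:20.
Teo ∩ Kira: 09:15-10:20, 11:15-12:55, 17:15-19:00.
Teo ∩ Kira ∩ Viktor: 09:15-10:20, 11:15-12:55, 17:15-19:00.
Teo ∩ Kira ∩ Viktor ∩ Pita: 09:15-10:20, 11:15-12:45, 17:15-18:20.
The first common window of at least 75 minutes is 11:15-12:45, so the earliest start is 11:15.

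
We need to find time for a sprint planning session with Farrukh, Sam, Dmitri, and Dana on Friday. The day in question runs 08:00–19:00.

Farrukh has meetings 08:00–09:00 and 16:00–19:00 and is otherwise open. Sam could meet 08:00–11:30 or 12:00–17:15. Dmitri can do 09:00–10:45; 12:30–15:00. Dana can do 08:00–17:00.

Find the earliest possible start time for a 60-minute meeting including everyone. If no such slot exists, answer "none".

09:00

Farrukh free: 09:00-16:00 (invert busy blocks within the working day).
Sam free: 08:00-11:30, 12:00-17:15.
Dmitri free: 09:00-10:45, 12:30-15:00.
Dana free: 08:00-17:00.
Farrukh ∩ Sam: 09:00-11:30, 12:00-16:00.
Farrukh ∩ Sam ∩ Dmitri: 09:00-10:45, 12:30-15:00.
Farrukh ∩ Sam ∩ Dmitri ∩ Dana: 09:00-10:45, 12:30-15:00.
The first common window of at least 60 minutes is 09:00-10:45, so the earliest start is 09:00.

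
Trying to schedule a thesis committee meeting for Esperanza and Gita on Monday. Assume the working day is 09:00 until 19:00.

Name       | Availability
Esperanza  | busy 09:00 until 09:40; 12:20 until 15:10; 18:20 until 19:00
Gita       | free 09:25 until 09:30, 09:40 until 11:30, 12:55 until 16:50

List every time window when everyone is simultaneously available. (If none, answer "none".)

Esperanza free: 09:40-12:20, 15:10-18:20 (invert busy blocks within the working day).
Gita free: 09:25-09:30, 09:40-11:30, 12:55-16:50.
Esperanza ∩ Gita: 09:40-11:30, 15:10-16:50.
Those are the intersection windows.

09:40-11:30, 15:10-16:50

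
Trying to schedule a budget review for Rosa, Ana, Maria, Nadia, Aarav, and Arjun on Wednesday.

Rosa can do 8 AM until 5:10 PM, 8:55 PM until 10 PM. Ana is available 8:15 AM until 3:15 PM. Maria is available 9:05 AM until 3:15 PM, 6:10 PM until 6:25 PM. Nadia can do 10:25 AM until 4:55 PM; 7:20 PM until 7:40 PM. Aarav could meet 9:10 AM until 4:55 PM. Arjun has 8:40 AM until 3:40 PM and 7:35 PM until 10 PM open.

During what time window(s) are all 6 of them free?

Rosa ∩ Ana: 08:15-15:15.
Rosa ∩ Ana ∩ Maria: 09:05-15:15.
Rosa ∩ Ana ∩ Maria ∩ Nadia: 10:25-15:15.
Rosa ∩ Ana ∩ Maria ∩ Nadia ∩ Aarav: 10:25-15:15.
Rosa ∩ Ana ∩ Maria ∩ Nadia ∩ Aarav ∩ Arjun: 10:25-15:15.
Those are the intersection windows.

10:25-15:15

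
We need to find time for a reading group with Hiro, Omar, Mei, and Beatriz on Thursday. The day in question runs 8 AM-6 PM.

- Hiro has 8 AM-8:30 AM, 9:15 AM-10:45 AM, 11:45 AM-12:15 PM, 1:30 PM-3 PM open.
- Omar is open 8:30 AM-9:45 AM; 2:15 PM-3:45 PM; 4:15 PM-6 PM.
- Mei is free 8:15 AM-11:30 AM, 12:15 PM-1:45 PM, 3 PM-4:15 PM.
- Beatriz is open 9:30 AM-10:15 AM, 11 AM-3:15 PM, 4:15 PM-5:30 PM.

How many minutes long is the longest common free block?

Hiro ∩ Omar: 09:15-09:45, 14:15-15:00.
Hiro ∩ Omar ∩ Mei: 09:15-09:45.
Hiro ∩ Omar ∩ Mei ∩ Beatriz: 09:30-09:45.
Those are the intersection windows.
The longest is 09:30-09:45 at 15 minutes.

15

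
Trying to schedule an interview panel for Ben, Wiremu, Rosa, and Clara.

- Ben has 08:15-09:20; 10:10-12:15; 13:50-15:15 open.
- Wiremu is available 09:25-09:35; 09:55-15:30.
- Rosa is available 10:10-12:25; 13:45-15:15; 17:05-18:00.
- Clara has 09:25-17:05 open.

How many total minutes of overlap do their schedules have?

210

Ben ∩ Wiremu: 10:10-12:15, 13:50-15:15.
Ben ∩ Wiremu ∩ Rosa: 10:10-12:15, 13:50-15:15.
Ben ∩ Wiremu ∩ Rosa ∩ Clara: 10:10-12:15, 13:50-15:15.
Summing the common windows: 125 + 85 = 210 minutes.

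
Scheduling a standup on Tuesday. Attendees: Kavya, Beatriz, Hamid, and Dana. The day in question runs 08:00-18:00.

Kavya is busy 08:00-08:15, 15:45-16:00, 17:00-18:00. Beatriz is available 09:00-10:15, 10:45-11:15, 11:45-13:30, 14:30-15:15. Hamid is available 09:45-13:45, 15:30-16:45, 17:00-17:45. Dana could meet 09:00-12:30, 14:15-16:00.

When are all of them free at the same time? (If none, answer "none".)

Kavya free: 08:15-15:45, 16:00-17:00 (invert busy blocks within the working day).
Beatriz free: 09:00-10:15, 10:45-11:15, 11:45-13:30, 14:30-15:15.
Hamid free: 09:45-13:45, 15:30-16:45, 17:00-17:45.
Dana free: 09:00-12:30, 14:15-16:00.
Kavya ∩ Beatriz: 09:00-10:15, 10:45-11:15, 11:45-13:30, 14:30-15:15.
Kavya ∩ Beatriz ∩ Hamid: 09:45-10:15, 10:45-11:15, 11:45-13:30.
Kavya ∩ Beatriz ∩ Hamid ∩ Dana: 09:45-10:15, 10:45-11:15, 11:45-12:30.
Those are the intersection windows.

09:45-10:15, 10:45-11:15, 11:45-12:30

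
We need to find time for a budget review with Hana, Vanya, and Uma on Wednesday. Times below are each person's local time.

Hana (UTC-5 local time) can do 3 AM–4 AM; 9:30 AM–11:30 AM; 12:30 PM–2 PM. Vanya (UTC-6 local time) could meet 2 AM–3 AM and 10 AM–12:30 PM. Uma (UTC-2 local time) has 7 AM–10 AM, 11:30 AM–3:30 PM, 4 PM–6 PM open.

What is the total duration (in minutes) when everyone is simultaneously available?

Hana in UTC: 08:00-09:00, 14:30-16:30, 17:30-19:00 (add 5h to convert from UTC-5).
Vanya in UTC: 08:00-09:00, 16:00-18:30 (add 6h to convert from UTC-6).
Uma in UTC: 09:00-12:00, 13:30-17:30, 18:00-20:00 (add 2h to convert from UTC-2).
Hana ∩ Vanya: 08:00-09:00, 16:00-16:30, 17:30-18:30.
Hana ∩ Vanya ∩ Uma: 16:00-16:30, 18:00-18:30.
Summing the common windows: 30 + 30 = 60 minutes.

60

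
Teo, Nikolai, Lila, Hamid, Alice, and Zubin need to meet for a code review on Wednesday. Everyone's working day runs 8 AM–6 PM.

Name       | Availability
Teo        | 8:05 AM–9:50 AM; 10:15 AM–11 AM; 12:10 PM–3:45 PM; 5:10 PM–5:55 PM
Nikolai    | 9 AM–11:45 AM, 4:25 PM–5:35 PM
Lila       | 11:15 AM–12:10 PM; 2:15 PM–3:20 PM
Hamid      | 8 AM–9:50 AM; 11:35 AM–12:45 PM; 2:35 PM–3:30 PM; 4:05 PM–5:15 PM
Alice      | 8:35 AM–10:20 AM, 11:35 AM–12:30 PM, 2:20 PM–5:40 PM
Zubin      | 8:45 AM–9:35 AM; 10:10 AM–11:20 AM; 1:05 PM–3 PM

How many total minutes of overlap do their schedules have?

Teo ∩ Nikolai: 09:00-09:50, 10:15-11:00, 17:10-17:35.
Teo ∩ Nikolai ∩ Lila: ∅.
Teo ∩ Nikolai ∩ Lila ∩ Hamid: ∅.
Teo ∩ Nikolai ∩ Lila ∩ Hamid ∩ Alice: ∅.
Teo ∩ Nikolai ∩ Lila ∩ Hamid ∩ Alice ∩ Zubin: ∅.
There is no time when everyone is free.
There is no common window, so the total is 0 minutes.

0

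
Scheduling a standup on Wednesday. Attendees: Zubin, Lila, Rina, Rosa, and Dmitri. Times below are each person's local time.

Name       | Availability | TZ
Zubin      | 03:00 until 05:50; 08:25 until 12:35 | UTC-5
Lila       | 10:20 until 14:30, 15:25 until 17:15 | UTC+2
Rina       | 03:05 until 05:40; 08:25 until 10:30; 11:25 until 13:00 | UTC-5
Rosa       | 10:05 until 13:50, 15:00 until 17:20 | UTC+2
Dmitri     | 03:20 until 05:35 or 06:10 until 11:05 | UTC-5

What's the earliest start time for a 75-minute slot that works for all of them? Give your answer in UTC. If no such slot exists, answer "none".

Zubin in UTC: 08:00-10:50, 13:25-17:35 (add 5h to convert from UTC-5).
Lila in UTC: 08:20-12:30, 13:25-15:15 (subtract 2h to convert from UTC+2).
Rina in UTC: 08:05-10:40, 13:25-15:30, 16:25-18:00 (add 5h to convert from UTC-5).
Rosa in UTC: 08:05-11:50, 13:00-15:20 (subtract 2h to convert from UTC+2).
Dmitri in UTC: 08:20-10:35, 11:10-16:05 (add 5h to convert from UTC-5).
Zubin ∩ Lila: 08:20-10:50, 13:25-15:15.
Zubin ∩ Lila ∩ Rina: 08:20-10:40, 13:25-15:15.
Zubin ∩ Lila ∩ Rina ∩ Rosa: 08:20-10:40, 13:25-15:15.
Zubin ∩ Lila ∩ Rina ∩ Rosa ∩ Dmitri: 08:20-10:35, 13:25-15:15.
The first common window of at least 75 minutes is 08:20-10:35, so the earliest start is 08:20.

08:20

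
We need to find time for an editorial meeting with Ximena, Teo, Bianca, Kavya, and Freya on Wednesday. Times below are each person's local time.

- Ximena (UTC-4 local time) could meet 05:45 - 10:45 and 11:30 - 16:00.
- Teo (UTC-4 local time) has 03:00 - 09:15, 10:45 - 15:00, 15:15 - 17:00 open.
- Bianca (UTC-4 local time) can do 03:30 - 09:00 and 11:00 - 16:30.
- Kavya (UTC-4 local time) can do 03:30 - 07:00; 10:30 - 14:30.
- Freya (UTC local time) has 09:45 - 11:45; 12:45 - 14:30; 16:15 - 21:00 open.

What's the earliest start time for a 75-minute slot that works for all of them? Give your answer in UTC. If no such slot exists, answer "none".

09:45

Ximena in UTC: 09:45-14:45, 15:30-20:00 (add 4h to convert from UTC-4).
Teo in UTC: 07:00-13:15, 14:45-19:00, 19:15-21:00 (add 4h to convert from UTC-4).
Bianca in UTC: 07:30-13:00, 15:00-20:30 (add 4h to convert from UTC-4).
Kavya in UTC: 07:30-11:00, 14:30-18:30 (add 4h to convert from UTC-4).
Freya in UTC: 09:45-11:45, 12:45-14:30, 16:15-21:00.
Ximena ∩ Teo: 09:45-13:15, 15:30-19:00, 19:15-20:00.
Ximena ∩ Teo ∩ Bianca: 09:45-13:00, 15:30-19:00, 19:15-20:00.
Ximena ∩ Teo ∩ Bianca ∩ Kavya: 09:45-11:00, 15:30-18:30.
Ximena ∩ Teo ∩ Bianca ∩ Kavya ∩ Freya: 09:45-11:00, 16:15-18:30.
Those are the intersection windows.
The first common window of at least 75 minutes is 09:45-11:00, so the earliest start is 09:45.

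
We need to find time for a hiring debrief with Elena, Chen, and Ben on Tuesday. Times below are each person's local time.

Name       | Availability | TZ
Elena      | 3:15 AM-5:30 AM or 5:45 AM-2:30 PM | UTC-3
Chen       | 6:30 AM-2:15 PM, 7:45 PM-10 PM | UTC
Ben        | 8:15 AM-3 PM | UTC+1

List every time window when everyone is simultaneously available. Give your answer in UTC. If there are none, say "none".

Elena in UTC: 06:15-08:30, 08:45-17:30 (add 3h to convert from UTC-3).
Chen in UTC: 06:30-14:15, 19:45-22:00.
Ben in UTC: 07:15-14:00 (subtract 1h to convert from UTC+1).
Elena ∩ Chen: 06:30-08:30, 08:45-14:15.
Elena ∩ Chen ∩ Ben: 07:15-08:30, 08:45-14:00.

07:15-08:30, 08:45-14:00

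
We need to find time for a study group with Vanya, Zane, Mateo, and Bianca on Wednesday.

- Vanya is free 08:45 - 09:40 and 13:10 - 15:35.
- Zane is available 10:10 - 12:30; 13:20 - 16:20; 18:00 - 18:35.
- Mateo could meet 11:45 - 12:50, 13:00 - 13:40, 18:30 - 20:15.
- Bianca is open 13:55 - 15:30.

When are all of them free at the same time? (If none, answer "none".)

none

Vanya ∩ Zane: 13:20-15:35.
Vanya ∩ Zane ∩ Mateo: 13:20-13:40.
Vanya ∩ Zane ∩ Mateo ∩ Bianca: ∅.
There is no time when everyone is free.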